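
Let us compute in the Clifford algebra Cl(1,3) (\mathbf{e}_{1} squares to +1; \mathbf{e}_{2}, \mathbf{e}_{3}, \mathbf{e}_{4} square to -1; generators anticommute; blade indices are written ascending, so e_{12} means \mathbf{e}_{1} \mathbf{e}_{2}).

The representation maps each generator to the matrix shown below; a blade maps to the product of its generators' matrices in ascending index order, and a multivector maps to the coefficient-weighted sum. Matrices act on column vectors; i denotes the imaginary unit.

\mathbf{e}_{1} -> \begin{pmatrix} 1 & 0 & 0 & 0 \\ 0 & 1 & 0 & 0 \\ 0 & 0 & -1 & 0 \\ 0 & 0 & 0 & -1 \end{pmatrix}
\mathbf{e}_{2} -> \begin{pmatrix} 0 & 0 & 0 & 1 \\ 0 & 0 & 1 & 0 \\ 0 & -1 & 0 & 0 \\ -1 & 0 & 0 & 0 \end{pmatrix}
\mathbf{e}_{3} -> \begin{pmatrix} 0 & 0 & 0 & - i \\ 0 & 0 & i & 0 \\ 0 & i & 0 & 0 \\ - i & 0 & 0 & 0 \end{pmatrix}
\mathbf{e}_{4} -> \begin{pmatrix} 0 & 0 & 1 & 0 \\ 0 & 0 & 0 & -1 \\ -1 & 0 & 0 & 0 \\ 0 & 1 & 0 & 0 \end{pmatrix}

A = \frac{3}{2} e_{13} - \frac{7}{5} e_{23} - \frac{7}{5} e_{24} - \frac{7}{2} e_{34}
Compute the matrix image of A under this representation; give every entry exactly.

Bivector images (products of the table entries): rho(e_{13}) = rho(\mathbf{e}_{1})rho(\mathbf{e}_{3}) = \begin{pmatrix} 0 & 0 & 0 & - i \\ 0 & 0 & i & 0 \\ 0 & - i & 0 & 0 \\ i & 0 & 0 & 0 \end{pmatrix}; rho(e_{23}) = rho(\mathbf{e}_{2})rho(\mathbf{e}_{3}) = \begin{pmatrix} - i & 0 & 0 & 0 \\ 0 & i & 0 & 0 \\ 0 & 0 & - i & 0 \\ 0 & 0 & 0 & i \end{pmatrix}; rho(e_{24}) = rho(\mathbf{e}_{2})rho(\mathbf{e}_{4}) = \begin{pmatrix} 0 & 1 & 0 & 0 \\ -1 & 0 & 0 & 0 \\ 0 & 0 & 0 & 1 \\ 0 & 0 & -1 & 0 \end{pmatrix}; rho(e_{34}) = rho(\mathbf{e}_{3})rho(\mathbf{e}_{4}) = \begin{pmatrix} 0 & - i & 0 & 0 \\ - i & 0 & 0 & 0 \\ 0 & 0 & 0 & - i \\ 0 & 0 & - i & 0 \end{pmatrix}.
M = (\frac{3}{2})*rho(e_{13}) + (-\frac{7}{5})*rho(e_{23}) + (-\frac{7}{5})*rho(e_{24}) + (-\frac{7}{2})*rho(e_{34}), summed entrywise:
Answer: \begin{pmatrix} \frac{7 i}{5} & - \frac{7}{5} + \frac{7 i}{2} & 0 & - \frac{3 i}{2} \\ \frac{7}{5} + \frac{7 i}{2} & - \frac{7 i}{5} & \frac{3 i}{2} & 0 \\ 0 & - \frac{3 i}{2} & \frac{7 i}{5} & - \frac{7}{5} + \frac{7 i}{2} \\ \frac{3 i}{2} & 0 & \frac{7}{5} + \frac{7 i}{2} & - \frac{7 i}{5} \end{pmatrix}


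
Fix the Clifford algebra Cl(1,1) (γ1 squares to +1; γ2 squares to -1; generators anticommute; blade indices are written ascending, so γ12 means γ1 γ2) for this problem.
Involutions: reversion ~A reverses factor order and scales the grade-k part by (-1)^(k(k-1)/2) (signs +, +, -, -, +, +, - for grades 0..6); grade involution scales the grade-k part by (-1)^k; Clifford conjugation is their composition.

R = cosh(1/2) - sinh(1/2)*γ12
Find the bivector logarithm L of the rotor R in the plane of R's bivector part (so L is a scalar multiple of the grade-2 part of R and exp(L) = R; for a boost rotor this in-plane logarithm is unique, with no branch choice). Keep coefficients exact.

The scalar part of R is cosh(1/2), so cosh pins the rapidity up to sign — the sign comes from the bivector part; dividing that part by sinh of the rapidity yields the plane, and the in-plane L = rapidity * plane is unique because the two sign choices cancel.
Concretely: cosh(rapidity) = cosh(1/2) gives rapidity = ±1/2, and since rapidity/sinh(rapidity) is even the sign is immaterial: L = (rapidity/sinh(rapidity)) * <R>_2 = (1/(2*sinh(1/2))) * <R>_2.
Answer: -1/2*γ12


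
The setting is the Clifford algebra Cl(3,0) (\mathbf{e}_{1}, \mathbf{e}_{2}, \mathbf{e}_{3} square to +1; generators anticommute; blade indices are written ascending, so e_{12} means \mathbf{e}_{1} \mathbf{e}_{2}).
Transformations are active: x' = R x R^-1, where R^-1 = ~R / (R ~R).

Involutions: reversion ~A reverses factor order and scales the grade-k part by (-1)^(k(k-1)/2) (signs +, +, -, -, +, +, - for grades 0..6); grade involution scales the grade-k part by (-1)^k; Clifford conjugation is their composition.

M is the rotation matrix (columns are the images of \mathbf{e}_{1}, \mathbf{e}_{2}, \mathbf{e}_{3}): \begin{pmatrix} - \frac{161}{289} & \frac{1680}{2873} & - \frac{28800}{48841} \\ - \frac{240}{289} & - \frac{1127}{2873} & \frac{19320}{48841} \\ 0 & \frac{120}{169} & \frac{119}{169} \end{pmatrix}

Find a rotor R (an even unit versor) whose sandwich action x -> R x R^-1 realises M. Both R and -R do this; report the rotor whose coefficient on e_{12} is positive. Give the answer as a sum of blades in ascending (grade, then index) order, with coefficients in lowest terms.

Method: write R = a + b12*e_{12} + b13*e_{13} + b23*e_{23} with a^2 + b12^2 + b13^2 + b23^2 = 1 (so R^-1 = ~R). Expanding the columns R e_j ~R gives tr M = 4a^2 - 1 and, from the antisymmetric part, M21 - M12 = -4a*b12, M13 - M31 = 4a*b13, M32 - M23 = -4a*b23.
Here tr M = -\frac{11977}{48841}, so a^2 = (1 + tr M)/4 = \frac{9216}{48841} and a = ±\frac{96}{221}. Taking a = \frac{96}{221}: M21 - M12 = -\frac{69120}{48841}, M13 - M31 = -\frac{28800}{48841}, M32 - M23 = \frac{15360}{48841}, giving b12 = \frac{180}{221}, b13 = -\frac{75}{221}, b23 = -\frac{40}{221}, i.e. R = \frac{96}{221} + \frac{180}{221} e_{12} - \frac{75}{221} e_{13} - \frac{40}{221} e_{23}.
Its e_{12} coefficient is already positive.
Answer: \frac{96}{221} + \frac{180}{221} e_{12} - \frac{75}{221} e_{13} - \frac{40}{221} e_{23}. Why the constraint matters: R and -R act identically through the sandwich — M has trace -\frac{11977}{48841} either way — so only the sign condition on e_{12} picks one of the two preimages.


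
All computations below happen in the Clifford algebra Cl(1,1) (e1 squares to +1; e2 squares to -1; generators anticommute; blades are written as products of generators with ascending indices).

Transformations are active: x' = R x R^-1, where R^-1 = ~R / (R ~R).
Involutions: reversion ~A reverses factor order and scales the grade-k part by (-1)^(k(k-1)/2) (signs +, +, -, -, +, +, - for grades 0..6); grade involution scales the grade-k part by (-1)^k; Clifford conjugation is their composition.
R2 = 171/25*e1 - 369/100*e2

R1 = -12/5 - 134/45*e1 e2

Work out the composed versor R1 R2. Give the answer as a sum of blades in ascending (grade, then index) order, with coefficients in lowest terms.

Distribute over the terms of R1 (each basis-blade product reordered to ascending indices, repeated generators contracted through their squares):
(-12/5) R2 = -2052/125*e1 + 1107/125*e2
(-134/45*e1 e2) R2 = -2747/250*e1 + 2546/125*e2
Summing the partial products and collecting blades:
Answer: -6851/250*e1 + 3653/125*e2


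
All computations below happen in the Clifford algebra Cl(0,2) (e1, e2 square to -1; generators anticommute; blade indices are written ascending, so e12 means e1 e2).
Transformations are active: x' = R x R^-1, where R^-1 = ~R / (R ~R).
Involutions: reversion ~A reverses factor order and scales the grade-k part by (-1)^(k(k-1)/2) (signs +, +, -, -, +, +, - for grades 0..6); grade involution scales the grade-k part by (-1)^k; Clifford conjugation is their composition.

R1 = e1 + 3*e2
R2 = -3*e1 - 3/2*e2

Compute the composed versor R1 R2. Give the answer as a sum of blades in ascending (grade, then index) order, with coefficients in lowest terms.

Distribute over the terms of R1 (each basis-blade product reordered to ascending indices, repeated generators contracted through their squares):
(e1) R2 = 3 - 3/2*e12
(3*e2) R2 = 9/2 + 9*e12
Summing the partial products and collecting blades:
Answer: 15/2 + 15/2*e12


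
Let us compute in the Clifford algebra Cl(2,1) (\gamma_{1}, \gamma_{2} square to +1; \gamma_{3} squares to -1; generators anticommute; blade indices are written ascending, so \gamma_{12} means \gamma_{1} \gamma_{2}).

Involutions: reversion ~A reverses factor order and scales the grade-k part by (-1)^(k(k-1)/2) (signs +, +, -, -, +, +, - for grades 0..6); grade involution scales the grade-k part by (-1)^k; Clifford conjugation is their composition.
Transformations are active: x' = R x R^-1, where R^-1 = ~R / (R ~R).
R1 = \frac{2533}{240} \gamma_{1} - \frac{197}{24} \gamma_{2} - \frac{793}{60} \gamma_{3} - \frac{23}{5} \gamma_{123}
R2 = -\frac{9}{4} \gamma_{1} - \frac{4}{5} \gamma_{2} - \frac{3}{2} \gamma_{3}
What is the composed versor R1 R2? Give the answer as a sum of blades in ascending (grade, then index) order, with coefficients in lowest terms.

Distribute over the terms of R2 (each basis-blade product reordered to ascending indices, repeated generators contracted through their squares):
R1 (-\frac{9}{4} \gamma_{1}) = -\frac{7599}{320} - \frac{591}{32} \gamma_{12} - \frac{2379}{80} \gamma_{13} + \frac{207}{20} \gamma_{23}
R1 (-\frac{4}{5} \gamma_{2}) = \frac{197}{30} - \frac{2533}{300} \gamma_{12} - \frac{92}{25} \gamma_{13} - \frac{793}{75} \gamma_{23}
R1 (-\frac{3}{2} \gamma_{3}) = -\frac{793}{40} - \frac{69}{10} \gamma_{12} - \frac{2533}{160} \gamma_{13} + \frac{197}{16} \gamma_{23}
Summing the partial products and collecting blades:
Answer: -\frac{7105}{192} - \frac{81149}{2400} \gamma_{12} - \frac{39399}{800} \gamma_{13} + \frac{14507}{1200} \gamma_{23}


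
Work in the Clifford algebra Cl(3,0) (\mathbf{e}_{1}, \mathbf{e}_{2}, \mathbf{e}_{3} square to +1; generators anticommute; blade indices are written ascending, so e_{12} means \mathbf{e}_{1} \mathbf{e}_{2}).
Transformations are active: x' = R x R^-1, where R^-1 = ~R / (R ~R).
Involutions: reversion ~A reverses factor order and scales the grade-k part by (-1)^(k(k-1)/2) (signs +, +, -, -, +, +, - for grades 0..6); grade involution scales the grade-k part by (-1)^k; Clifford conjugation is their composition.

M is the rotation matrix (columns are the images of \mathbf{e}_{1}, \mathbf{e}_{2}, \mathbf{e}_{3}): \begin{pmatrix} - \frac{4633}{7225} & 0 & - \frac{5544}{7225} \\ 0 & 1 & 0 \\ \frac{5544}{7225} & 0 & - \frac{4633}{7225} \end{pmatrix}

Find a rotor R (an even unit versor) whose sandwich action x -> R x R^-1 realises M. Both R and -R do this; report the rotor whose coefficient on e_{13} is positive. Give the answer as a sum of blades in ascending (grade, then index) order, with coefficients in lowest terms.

Method: write R = a + b12*e_{12} + b13*e_{13} + b23*e_{23} with a^2 + b12^2 + b13^2 + b23^2 = 1 (so R^-1 = ~R). Expanding the columns R e_j ~R gives tr M = 4a^2 - 1 and, from the antisymmetric part, M21 - M12 = -4a*b12, M13 - M31 = 4a*b13, M32 - M23 = -4a*b23.
Here tr M = -\frac{2041}{7225}, so a^2 = (1 + tr M)/4 = \frac{1296}{7225} and a = ±\frac{36}{85}. Taking a = \frac{36}{85}: M21 - M12 = 0, M13 - M31 = -\frac{11088}{7225}, M32 - M23 = 0, giving b12 = 0, b13 = -\frac{77}{85}, b23 = 0, i.e. R = \frac{36}{85} - \frac{77}{85} e_{13}.
Its e_{13} coefficient is negative, so report the other preimage -R.
Answer: -\frac{36}{85} + \frac{77}{85} e_{13}. Sheet selection: the two-to-one cover makes ±R indistinguishable at the matrix level (trace -\frac{2041}{7225}), so uniqueness comes from the required sign on e_{13}.


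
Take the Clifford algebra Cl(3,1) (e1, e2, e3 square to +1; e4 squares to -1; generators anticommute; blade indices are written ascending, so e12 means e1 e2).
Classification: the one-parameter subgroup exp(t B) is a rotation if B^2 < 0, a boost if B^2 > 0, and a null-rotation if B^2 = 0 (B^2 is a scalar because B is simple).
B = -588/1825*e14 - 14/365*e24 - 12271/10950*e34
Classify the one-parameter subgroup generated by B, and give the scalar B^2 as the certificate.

B^2 term by term: the squares give (-588/1825)^2*(e14)^2 + (-14/365)^2*(e24)^2 + (-12271/10950)^2*(e34)^2 = 345744/3330625*(+1) + 196/133225*(+1) + 150577441/119902500*(+1) = 49/36 (each basis 2-blade squares to minus the product of its generators' squares); cross terms between blades sharing an index anticommute and cancel. So B^2 = 49/36.
Answer: boost, certificate B^2 = 49/36. Check the certificate: B^2 = 49/36, and that sign is decisive whatever form B takes.


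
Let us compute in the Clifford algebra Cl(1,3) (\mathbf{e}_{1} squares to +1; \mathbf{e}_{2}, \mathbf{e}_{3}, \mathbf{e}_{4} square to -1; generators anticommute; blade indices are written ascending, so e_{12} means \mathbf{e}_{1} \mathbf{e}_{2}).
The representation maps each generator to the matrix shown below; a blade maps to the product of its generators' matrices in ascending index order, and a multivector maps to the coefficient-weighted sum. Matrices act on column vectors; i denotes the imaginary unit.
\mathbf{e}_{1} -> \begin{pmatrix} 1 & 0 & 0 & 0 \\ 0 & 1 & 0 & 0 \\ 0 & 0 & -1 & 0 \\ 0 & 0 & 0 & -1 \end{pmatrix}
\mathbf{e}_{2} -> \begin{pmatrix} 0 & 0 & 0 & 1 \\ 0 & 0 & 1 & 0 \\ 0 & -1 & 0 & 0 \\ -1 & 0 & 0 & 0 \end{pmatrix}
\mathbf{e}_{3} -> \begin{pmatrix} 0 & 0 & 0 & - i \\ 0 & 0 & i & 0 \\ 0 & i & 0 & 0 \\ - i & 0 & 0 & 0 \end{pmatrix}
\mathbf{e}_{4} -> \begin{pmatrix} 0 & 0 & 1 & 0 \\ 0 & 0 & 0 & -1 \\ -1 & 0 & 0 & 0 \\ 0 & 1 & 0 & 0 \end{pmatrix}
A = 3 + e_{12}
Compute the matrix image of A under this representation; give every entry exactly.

Bivector images (products of the table entries): rho(e_{12}) = rho(\mathbf{e}_{1})rho(\mathbf{e}_{2}) = \begin{pmatrix} 0 & 0 & 0 & 1 \\ 0 & 0 & 1 & 0 \\ 0 & 1 & 0 & 0 \\ 1 & 0 & 0 & 0 \end{pmatrix}.
M = (3)*1 + (1)*rho(e_{12}), summed entrywise (1 is the identity matrix):
Answer: \begin{pmatrix} 3 & 0 & 0 & 1 \\ 0 & 3 & 1 & 0 \\ 0 & 1 & 3 & 0 \\ 1 & 0 & 0 & 3 \end{pmatrix}


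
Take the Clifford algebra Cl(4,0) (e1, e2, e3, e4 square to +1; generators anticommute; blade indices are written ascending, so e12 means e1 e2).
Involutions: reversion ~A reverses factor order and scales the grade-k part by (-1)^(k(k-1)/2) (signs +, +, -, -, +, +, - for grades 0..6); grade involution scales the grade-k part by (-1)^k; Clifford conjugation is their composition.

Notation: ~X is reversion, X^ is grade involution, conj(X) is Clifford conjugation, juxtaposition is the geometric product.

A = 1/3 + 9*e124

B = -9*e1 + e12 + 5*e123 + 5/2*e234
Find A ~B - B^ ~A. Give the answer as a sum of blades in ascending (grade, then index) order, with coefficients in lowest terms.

first term: -3*e1 + 9*e4 - 1/3*e12 - 45/2*e13 - 81*e24 - 45*e34 - 5/3*e123 - 5/6*e234
second term: 3*e1 + 9*e4 + 1/3*e12 - 45/2*e13 - 81*e24 - 45*e34 - 5/3*e123 - 5/6*e234
Answer: -6*e1 - 2/3*e12


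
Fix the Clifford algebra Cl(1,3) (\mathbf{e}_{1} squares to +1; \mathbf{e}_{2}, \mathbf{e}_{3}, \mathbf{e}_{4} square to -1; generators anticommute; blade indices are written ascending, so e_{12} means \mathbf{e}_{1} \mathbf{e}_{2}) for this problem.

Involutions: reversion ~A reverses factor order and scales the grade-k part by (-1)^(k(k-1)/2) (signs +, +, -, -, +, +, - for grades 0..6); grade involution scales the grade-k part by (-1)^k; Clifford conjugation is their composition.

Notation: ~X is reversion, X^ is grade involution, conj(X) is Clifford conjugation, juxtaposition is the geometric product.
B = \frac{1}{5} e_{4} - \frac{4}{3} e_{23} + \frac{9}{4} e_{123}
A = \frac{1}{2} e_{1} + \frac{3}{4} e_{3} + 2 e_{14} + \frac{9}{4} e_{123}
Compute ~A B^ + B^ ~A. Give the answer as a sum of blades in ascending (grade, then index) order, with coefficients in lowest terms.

first term: -\frac{81}{16} - \frac{17}{5} e_{1} - e_{2} + \frac{27}{16} e_{12} - \frac{1}{10} e_{14} - \frac{9}{8} e_{23} - \frac{3}{20} e_{34} - \frac{2}{3} e_{123} - \frac{9}{2} e_{234} + \frac{187}{60} e_{1234}
second term: -\frac{81}{16} - \frac{13}{5} e_{1} + e_{2} + \frac{27}{16} e_{12} + \frac{1}{10} e_{14} - \frac{9}{8} e_{23} + \frac{3}{20} e_{34} - \frac{2}{3} e_{123} + \frac{9}{2} e_{234} + \frac{133}{60} e_{1234}
Answer: -\frac{81}{8} - 6 e_{1} + \frac{27}{8} e_{12} - \frac{9}{4} e_{23} - \frac{4}{3} e_{123} + \frac{16}{3} e_{1234}


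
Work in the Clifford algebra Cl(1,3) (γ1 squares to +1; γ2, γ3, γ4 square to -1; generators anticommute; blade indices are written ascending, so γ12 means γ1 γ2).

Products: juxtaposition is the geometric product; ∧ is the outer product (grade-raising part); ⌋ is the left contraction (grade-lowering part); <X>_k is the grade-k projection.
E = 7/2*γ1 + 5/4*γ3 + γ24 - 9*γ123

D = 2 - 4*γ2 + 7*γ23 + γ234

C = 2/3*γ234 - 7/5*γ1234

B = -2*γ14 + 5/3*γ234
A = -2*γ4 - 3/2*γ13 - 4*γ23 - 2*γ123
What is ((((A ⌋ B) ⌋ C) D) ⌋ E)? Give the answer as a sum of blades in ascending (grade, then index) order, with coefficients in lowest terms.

step 1: 4*γ1 + 20/3*γ4 + 10/3*γ23
step 2: -20/9*γ4 + 14/3*γ14 - 40/9*γ23 - 28/3*γ123 - 28/5*γ234
step 3: 1148/45 + 196/3*γ1 + 160/9*γ3 + 196/5*γ4 + 112/3*γ13 + 56/3*γ14 - 20/3*γ23 - 80/9*γ24 - 112/5*γ34 - 70/3*γ123 + 56/3*γ124 - 1204/45*γ234 + 98/3*γ1234
step 4: 16/3 + 1318/45*γ1 + 1876/5*γ2 + 287/9*γ3 + 160*γ12 - 588*γ23 + 1148/45*γ24 - 1148/5*γ123
Answer: 16/3 + 1318/45*γ1 + 1876/5*γ2 + 287/9*γ3 + 160*γ12 - 588*γ23 + 1148/45*γ24 - 1148/5*γ123


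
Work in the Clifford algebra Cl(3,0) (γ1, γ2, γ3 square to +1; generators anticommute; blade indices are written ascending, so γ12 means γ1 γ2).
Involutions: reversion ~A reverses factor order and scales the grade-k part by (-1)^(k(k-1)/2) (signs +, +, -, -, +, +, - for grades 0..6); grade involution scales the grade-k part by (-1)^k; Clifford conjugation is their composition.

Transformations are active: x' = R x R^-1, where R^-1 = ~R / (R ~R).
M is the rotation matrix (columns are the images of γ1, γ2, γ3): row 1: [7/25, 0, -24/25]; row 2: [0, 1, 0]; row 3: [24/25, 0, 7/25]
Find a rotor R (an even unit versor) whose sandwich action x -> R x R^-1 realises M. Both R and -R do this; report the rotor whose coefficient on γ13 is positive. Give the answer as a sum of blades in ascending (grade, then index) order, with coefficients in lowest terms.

Method: write R = a + b12*γ12 + b13*γ13 + b23*γ23 with a^2 + b12^2 + b13^2 + b23^2 = 1 (so R^-1 = ~R). Expanding the columns R e_j ~R gives tr M = 4a^2 - 1 and, from the antisymmetric part, M21 - M12 = -4a*b12, M13 - M31 = 4a*b13, M32 - M23 = -4a*b23.
Here tr M = 39/25, so a^2 = (1 + tr M)/4 = 16/25 and a = ±4/5. Taking a = 4/5: M21 - M12 = 0, M13 - M31 = -48/25, M32 - M23 = 0, giving b12 = 0, b13 = -3/5, b23 = 0, i.e. R = 4/5 - 3/5*γ13.
Its γ13 coefficient is negative, so report the other preimage -R.
Answer: -4/5 + 3/5*γ13. Sheet selection: the two-to-one cover makes ±R indistinguishable at the matrix level (trace 39/25), so uniqueness comes from the required sign on γ13.


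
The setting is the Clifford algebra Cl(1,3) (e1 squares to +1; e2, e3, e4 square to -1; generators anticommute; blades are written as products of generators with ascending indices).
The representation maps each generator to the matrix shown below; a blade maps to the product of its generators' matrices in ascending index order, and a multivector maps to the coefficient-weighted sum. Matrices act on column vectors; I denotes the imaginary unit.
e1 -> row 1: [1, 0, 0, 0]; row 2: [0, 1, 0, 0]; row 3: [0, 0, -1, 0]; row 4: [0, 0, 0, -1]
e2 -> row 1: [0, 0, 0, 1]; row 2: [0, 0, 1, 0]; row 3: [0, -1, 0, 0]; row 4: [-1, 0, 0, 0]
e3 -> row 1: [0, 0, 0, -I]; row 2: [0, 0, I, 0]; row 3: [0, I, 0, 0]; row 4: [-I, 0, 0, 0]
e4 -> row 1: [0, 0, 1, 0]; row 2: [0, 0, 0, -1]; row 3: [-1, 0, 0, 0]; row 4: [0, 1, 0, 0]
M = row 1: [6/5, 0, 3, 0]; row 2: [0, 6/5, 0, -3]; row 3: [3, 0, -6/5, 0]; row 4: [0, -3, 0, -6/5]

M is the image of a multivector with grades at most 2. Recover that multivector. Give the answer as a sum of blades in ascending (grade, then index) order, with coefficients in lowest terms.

Method: the blade images are trace-orthogonal — tr(rho(e_A) rho(e_B)^-1) = 4 if A = B and 0 otherwise — and rho(e_A)^-1 = (e_A)^2 * rho(e_A) with (e_A)^2 = +1 or -1, so the coefficient of e_A in the preimage is (e_A)^2 * tr(M rho(e_A))/4.
Nonzero projections over blades of grade <= 2: e1: (e1)^2 = +1, tr(M rho(e1)) = 24/5, coefficient 6/5; e1 e4: (e1 e4)^2 = +1, tr(M rho(e1 e4)) = 12, coefficient 3. Every other blade of grade <= 2 projects to 0.
Answer: 6/5*e1 + 3*e1 e4


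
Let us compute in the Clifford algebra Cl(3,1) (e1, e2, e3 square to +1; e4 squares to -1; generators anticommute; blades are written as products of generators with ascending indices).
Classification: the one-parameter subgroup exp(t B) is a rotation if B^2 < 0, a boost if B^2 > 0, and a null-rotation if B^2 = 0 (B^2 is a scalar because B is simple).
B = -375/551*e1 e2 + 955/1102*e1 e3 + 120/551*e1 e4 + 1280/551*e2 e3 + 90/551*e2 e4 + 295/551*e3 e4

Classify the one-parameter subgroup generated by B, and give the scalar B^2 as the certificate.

B^2 term by term: the squares give (-375/551)^2*(e1 e2)^2 + (955/1102)^2*(e1 e3)^2 + (120/551)^2*(e1 e4)^2 + (1280/551)^2*(e2 e3)^2 + (90/551)^2*(e2 e4)^2 + (295/551)^2*(e3 e4)^2 = 140625/303601*(-1) + 912025/1214404*(-1) + 14400/303601*(+1) + 1638400/303601*(-1) + 8100/303601*(+1) + 87025/303601*(+1) = -25/4 (each basis 2-blade squares to minus the product of its generators' squares); cross terms between blades sharing an index anticommute and cancel; the commuting (index-disjoint) pairs give grade-4 terms 2*c*c'*(blade product), which cancel blade by blade — e1 e2 e3 e4: -221250/303601 - 85950/303601 + 307200/303601 = 0 — confirming B is simple. So B^2 = -25/4.
Answer: rotation, certificate B^2 = -25/4. The invariant at work: B^2 = -25/4 is unchanged by conjugation, hence its sign classifies the subgroup whatever basis B is written in.


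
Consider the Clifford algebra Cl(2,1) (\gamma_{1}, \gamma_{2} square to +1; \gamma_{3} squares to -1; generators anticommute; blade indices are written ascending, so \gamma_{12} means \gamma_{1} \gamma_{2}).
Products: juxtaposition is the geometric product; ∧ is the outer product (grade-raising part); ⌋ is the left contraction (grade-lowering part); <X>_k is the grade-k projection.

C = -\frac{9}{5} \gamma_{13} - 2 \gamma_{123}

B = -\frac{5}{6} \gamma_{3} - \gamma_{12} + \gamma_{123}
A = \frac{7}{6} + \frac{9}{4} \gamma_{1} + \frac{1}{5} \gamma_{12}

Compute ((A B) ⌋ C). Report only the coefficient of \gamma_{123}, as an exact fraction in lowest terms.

step 1: \frac{1}{5} - \frac{9}{4} \gamma_{2} - \frac{211}{180} \gamma_{3} - \frac{7}{6} \gamma_{12} - \frac{15}{8} \gamma_{13} + \frac{9}{4} \gamma_{23} + \gamma_{123}
step 2: \frac{11}{8} - \frac{239}{100} \gamma_{1} - \frac{15}{4} \gamma_{2} - \frac{7}{3} \gamma_{3} - \frac{211}{90} \gamma_{12} - \frac{243}{50} \gamma_{13} - \frac{2}{5} \gamma_{123}
Answer: -\frac{2}{5}


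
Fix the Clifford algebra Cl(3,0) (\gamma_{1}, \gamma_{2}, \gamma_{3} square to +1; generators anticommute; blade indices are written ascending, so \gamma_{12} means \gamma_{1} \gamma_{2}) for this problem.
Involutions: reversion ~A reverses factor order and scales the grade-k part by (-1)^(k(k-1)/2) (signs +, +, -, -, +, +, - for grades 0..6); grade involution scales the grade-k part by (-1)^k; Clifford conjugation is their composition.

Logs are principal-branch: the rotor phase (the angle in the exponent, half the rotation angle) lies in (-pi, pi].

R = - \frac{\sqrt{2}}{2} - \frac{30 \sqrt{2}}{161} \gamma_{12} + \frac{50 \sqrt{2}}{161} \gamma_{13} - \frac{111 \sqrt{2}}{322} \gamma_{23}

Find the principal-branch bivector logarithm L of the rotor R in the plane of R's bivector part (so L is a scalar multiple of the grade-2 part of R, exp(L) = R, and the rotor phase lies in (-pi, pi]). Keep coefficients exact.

The scalar part of R is - \frac{\sqrt{2}}{2}, which pins the rotor phase on the principal branch; dividing the bivector part by the sine of that phase recovers the unit plane, and L is the phase times that plane.
Concretely: cos(phase) = - \frac{\sqrt{2}}{2} gives phase = ±\frac{3 \pi}{4}, and since phase/sin(phase) is even the sign is immaterial: L = (phase/sin(phase)) * <R>_2 = (\frac{3 \sqrt{2} \pi}{4}) * <R>_2.
Answer: - \frac{45 \pi}{161} \gamma_{12} + \frac{75 \pi}{161} \gamma_{13} - \frac{333 \pi}{644} \gamma_{23}


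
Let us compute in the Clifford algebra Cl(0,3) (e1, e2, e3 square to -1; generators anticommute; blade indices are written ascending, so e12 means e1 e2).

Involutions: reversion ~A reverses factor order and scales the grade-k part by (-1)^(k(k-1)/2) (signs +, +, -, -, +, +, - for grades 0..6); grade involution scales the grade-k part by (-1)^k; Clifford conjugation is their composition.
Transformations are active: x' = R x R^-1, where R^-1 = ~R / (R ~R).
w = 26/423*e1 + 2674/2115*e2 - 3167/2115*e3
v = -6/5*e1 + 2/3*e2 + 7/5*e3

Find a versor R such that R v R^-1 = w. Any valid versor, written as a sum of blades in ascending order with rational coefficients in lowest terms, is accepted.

Construction: equal norms (both -173/45) license R = v + w = -2408/2115*e1 + 4084/2115*e2 - 206/2115*e3 — nothing changes along that direction, while (v - w)/2 changes sign, so v maps onto w.
Answer: -2408/2115*e1 + 4084/2115*e2 - 206/2115*e3


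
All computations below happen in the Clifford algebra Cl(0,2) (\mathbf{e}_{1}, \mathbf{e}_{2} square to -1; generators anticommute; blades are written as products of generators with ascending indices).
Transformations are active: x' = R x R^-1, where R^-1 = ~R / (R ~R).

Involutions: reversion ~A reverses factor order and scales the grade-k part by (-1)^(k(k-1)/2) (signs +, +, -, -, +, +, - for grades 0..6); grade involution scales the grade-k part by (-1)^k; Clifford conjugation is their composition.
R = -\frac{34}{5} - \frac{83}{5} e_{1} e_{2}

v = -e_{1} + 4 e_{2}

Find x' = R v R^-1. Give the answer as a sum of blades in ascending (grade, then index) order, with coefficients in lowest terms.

~R = -\frac{34}{5} + \frac{83}{5} e_{1} e_{2}, and R ~R = \frac{1609}{5}, so R^-1 = ~R / (\frac{1609}{5}).
R v = \frac{366}{5} e_{1} - \frac{53}{5} e_{2}
Answer: -\frac{16843}{8045} e_{1} - \frac{28576}{8045} e_{2}


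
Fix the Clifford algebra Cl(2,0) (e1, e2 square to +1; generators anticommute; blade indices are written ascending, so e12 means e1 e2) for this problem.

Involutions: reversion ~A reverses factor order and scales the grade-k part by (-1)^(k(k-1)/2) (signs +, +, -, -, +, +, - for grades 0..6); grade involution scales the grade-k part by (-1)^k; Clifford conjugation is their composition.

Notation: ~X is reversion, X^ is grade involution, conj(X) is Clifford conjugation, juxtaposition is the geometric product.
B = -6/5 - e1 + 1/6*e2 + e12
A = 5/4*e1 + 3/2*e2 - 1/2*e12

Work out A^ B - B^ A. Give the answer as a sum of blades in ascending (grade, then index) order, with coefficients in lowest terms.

first term: 3/2 + 35/12*e1 + 1/20*e2 - 133/120*e12
second term: 3/2 - 1/12*e1 - 71/20*e2 + 277/120*e12
Answer: 3*e1 + 18/5*e2 - 41/12*e12


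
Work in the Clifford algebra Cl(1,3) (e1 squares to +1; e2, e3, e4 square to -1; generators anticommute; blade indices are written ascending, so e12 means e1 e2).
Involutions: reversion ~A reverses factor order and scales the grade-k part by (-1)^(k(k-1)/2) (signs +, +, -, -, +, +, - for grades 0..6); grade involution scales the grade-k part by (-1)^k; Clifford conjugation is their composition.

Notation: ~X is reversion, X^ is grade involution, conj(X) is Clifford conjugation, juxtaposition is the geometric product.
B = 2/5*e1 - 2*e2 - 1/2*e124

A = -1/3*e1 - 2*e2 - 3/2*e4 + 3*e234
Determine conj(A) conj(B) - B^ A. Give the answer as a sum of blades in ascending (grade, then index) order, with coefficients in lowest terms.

first term: -62/15 + 133/60*e12 + 3/2*e13 - 2/5*e14 - 19/6*e24 - 6*e34 + 6/5*e1234
second term: 62/15 + 133/60*e12 + 3/2*e13 - 2/5*e14 - 19/6*e24 - 6*e34 - 6/5*e1234
Answer: -124/15 + 12/5*e1234


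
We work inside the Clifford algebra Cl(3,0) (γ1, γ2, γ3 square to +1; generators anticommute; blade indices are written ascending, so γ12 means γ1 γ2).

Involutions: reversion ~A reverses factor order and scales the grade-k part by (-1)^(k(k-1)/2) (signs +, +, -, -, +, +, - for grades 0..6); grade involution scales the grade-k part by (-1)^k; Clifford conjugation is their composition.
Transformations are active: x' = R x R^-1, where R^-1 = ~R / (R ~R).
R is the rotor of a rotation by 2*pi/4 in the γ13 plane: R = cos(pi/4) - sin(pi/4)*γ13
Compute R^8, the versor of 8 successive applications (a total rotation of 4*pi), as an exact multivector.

Rotor phase runs at HALF the rotation angle; powers of one rotor simply add phase, so after 8 steps in γ13 the phase is 8*pi/4 = 2*pi and R^8 = cos(2*pi) - sin(2*pi)*γ13.
cos(2*pi) = 1 and sin(2*pi) = 0, so R^8 = 1. The total rotation 4*pi is 2 full turns, so every vector returns to itself, yet the rotor is +1, back on the identity sheet (an even number of 2*pi turns).
Answer: 1


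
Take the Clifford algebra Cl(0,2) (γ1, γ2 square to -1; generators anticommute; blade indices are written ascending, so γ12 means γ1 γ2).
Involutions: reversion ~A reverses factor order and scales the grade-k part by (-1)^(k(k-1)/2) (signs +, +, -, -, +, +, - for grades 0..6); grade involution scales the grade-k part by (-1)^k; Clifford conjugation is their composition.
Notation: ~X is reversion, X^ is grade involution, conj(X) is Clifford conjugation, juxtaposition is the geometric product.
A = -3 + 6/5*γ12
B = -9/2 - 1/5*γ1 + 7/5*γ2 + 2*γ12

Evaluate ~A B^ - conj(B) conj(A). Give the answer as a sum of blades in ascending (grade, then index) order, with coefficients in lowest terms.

first term: 159/10 - 57/25*γ1 + 99/25*γ2 - 3/5*γ12
second term: 111/10 + 27/25*γ1 + 111/25*γ2 + 57/5*γ12
Answer: 24/5 - 84/25*γ1 - 12/25*γ2 - 12*γ12


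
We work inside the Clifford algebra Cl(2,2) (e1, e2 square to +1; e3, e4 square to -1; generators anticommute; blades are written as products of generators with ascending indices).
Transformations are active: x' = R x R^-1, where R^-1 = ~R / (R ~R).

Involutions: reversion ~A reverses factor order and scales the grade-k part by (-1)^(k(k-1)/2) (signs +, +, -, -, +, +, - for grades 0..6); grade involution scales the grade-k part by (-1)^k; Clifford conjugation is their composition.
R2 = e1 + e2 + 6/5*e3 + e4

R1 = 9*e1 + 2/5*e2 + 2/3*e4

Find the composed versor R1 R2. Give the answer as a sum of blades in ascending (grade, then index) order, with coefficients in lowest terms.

Distribute over the terms of R1 (each basis-blade product reordered to ascending indices, repeated generators contracted through their squares):
(9*e1) R2 = 9 + 9*e1 e2 + 54/5*e1 e3 + 9*e1 e4
(2/5*e2) R2 = 2/5 - 2/5*e1 e2 + 12/25*e2 e3 + 2/5*e2 e4
(2/3*e4) R2 = -2/3 - 2/3*e1 e4 - 2/3*e2 e4 - 4/5*e3 e4
Summing the partial products and collecting blades:
Answer: 131/15 + 43/5*e1 e2 + 54/5*e1 e3 + 25/3*e1 e4 + 12/25*e2 e3 - 4/15*e2 e4 - 4/5*e3 e4


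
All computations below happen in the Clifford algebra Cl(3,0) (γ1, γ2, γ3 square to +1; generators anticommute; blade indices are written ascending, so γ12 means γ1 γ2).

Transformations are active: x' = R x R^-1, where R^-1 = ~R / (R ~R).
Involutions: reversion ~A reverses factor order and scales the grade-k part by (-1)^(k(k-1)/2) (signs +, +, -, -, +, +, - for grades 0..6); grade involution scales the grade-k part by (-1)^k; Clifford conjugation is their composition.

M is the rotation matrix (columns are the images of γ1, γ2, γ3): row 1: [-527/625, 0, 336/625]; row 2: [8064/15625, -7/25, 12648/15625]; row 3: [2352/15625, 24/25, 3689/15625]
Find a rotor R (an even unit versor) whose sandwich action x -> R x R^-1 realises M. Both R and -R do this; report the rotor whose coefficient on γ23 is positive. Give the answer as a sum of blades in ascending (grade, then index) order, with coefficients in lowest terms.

Method: write R = a + b12*γ12 + b13*γ13 + b23*γ23 with a^2 + b12^2 + b13^2 + b23^2 = 1 (so R^-1 = ~R). Expanding the columns R e_j ~R gives tr M = 4a^2 - 1 and, from the antisymmetric part, M21 - M12 = -4a*b12, M13 - M31 = 4a*b13, M32 - M23 = -4a*b23.
Here tr M = -13861/15625, so a^2 = (1 + tr M)/4 = 441/15625 and a = ±21/125. Taking a = 21/125: M21 - M12 = 8064/15625, M13 - M31 = 6048/15625, M32 - M23 = 2352/15625, giving b12 = -96/125, b13 = 72/125, b23 = -28/125, i.e. R = 21/125 - 96/125*γ12 + 72/125*γ13 - 28/125*γ23.
Its γ23 coefficient is negative, so report the other preimage -R.
Answer: -21/125 + 96/125*γ12 - 72/125*γ13 + 28/125*γ23. Note: both R and -R realise this M (trace -13861/15625); the covering map identifies them, and the γ23-coefficient sign is the tie-breaker.


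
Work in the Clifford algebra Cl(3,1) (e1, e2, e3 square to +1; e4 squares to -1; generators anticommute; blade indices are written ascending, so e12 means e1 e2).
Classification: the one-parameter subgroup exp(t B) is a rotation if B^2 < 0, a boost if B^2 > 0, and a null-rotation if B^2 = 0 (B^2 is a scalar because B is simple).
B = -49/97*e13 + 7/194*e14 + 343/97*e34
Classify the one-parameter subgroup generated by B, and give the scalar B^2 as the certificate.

B^2 term by term: the squares give (-49/97)^2*(e13)^2 + (7/194)^2*(e14)^2 + (343/97)^2*(e34)^2 = 2401/9409*(-1) + 49/37636*(+1) + 117649/9409*(+1) = 49/4 (each basis 2-blade squares to minus the product of its generators' squares); cross terms between blades sharing an index anticommute and cancel. So B^2 = 49/4.
Answer: boost, certificate B^2 = 49/4. Key observation: B^2 = 49/4 is a conjugation invariant, so its sign decides the class regardless of the surface form of B.


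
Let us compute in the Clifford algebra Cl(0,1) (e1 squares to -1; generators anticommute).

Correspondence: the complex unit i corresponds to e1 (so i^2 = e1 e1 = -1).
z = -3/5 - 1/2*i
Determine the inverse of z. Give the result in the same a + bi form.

In blades: z = -3/5 - 1/2*e1.
With qbar = -3/5 + 1/2*e1 (scalar fixed, mapped units negated), z qbar = 61/100 (the sum of squared coefficients), so z^-1 = qbar / (61/100) = -60/61 + 50/61*e1; translating back:
Answer: -60/61 + 50/61*i


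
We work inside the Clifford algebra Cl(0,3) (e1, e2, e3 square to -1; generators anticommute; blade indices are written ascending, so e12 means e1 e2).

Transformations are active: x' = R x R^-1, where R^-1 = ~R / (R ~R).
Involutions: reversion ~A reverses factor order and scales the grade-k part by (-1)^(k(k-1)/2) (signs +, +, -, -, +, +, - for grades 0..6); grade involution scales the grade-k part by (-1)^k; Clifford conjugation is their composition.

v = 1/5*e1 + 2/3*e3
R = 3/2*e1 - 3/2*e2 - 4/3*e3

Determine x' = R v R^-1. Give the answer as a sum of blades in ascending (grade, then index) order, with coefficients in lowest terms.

~R = 3/2*e1 - 3/2*e2 - 4/3*e3, and R ~R = -113/18, so R^-1 = ~R / (-113/18).
R v = 53/90 + 3/10*e12 + 19/15*e13 - e23
Answer: -272/565*e1 + 159/565*e2 - 706/1695*e3


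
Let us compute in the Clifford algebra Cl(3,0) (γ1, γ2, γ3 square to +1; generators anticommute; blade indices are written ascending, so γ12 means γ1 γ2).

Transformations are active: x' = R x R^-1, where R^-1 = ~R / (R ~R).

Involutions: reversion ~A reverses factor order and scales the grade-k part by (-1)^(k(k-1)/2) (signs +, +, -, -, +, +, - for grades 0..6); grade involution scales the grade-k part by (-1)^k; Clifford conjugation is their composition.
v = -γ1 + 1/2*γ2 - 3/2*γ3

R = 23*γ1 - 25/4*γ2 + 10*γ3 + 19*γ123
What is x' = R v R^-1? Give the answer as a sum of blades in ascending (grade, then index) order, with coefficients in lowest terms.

~R = 23*γ1 - 25/4*γ2 + 10*γ3 - 19*γ123, and R ~R = 16465/16, so R^-1 = ~R / (16465/16).
R v = -329/8 - 93/4*γ12 - 34*γ13 - 117/8*γ23
Answer: -51/37*γ1 + 1117/890*γ2 - 5197/32930*γ3


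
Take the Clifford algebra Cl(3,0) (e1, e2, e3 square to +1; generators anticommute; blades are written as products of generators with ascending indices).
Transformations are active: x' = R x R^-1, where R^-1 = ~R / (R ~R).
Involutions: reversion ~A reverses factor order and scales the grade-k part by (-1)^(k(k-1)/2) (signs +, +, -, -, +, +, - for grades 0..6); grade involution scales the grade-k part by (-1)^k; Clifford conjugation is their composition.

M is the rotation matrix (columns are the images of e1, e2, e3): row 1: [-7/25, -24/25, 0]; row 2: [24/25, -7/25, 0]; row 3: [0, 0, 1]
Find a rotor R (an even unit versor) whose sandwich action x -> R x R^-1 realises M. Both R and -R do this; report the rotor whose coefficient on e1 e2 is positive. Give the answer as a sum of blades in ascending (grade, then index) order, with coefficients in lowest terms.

Method: write R = a + b12*e1 e2 + b13*e1 e3 + b23*e2 e3 with a^2 + b12^2 + b13^2 + b23^2 = 1 (so R^-1 = ~R). Expanding the columns R e_j ~R gives tr M = 4a^2 - 1 and, from the antisymmetric part, M21 - M12 = -4a*b12, M13 - M31 = 4a*b13, M32 - M23 = -4a*b23.
Here tr M = 11/25, so a^2 = (1 + tr M)/4 = 9/25 and a = ±3/5. Taking a = 3/5: M21 - M12 = 48/25, M13 - M31 = 0, M32 - M23 = 0, giving b12 = -4/5, b13 = 0, b23 = 0, i.e. R = 3/5 - 4/5*e1 e2.
Its e1 e2 coefficient is negative, so report the other preimage -R.
Answer: -3/5 + 4/5*e1 e2. Sheet selection: the two-to-one cover makes ±R indistinguishable at the matrix level (trace 11/25), so uniqueness comes from the required sign on e1 e2.


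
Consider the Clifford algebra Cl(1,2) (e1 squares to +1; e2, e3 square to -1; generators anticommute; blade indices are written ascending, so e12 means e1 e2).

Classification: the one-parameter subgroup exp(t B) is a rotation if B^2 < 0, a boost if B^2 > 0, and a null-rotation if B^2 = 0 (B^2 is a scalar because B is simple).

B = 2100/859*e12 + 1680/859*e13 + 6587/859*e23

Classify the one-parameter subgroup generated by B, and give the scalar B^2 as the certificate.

B^2 term by term: the squares give (2100/859)^2*(e12)^2 + (1680/859)^2*(e13)^2 + (6587/859)^2*(e23)^2 = 4410000/737881*(+1) + 2822400/737881*(+1) + 43388569/737881*(-1) = -49 (each basis 2-blade squares to minus the product of its generators' squares); cross terms between blades sharing an index anticommute and cancel. So B^2 = -49.
Answer: rotation, certificate B^2 = -49. The invariant at work: B^2 = -49 is unchanged by conjugation, hence its sign classifies the subgroup whatever basis B is written in.


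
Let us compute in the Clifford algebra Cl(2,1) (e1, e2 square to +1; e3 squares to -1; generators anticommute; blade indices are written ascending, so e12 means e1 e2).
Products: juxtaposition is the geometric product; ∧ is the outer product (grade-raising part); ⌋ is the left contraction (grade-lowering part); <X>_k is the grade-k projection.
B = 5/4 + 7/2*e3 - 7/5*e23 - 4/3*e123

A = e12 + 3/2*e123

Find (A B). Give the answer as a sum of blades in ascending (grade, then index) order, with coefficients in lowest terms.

step 1: -2 - 21/10*e1 + 4/3*e3 - 4*e12 - 7/5*e13 + 43/8*e123
Answer: -2 - 21/10*e1 + 4/3*e3 - 4*e12 - 7/5*e13 + 43/8*e123


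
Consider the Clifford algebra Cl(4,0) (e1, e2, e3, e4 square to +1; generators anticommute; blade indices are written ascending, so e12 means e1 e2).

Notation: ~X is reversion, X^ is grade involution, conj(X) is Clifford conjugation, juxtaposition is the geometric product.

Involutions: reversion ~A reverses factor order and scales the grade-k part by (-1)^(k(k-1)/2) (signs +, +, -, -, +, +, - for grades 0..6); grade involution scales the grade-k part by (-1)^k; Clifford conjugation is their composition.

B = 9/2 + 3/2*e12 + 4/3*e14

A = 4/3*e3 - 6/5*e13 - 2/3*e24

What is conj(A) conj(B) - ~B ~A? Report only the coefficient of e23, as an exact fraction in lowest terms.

first term: -6*e3 - 8/9*e12 + 27/5*e13 + e14 - 9/5*e23 + 3*e24 + 8/5*e34 + 2*e123 - 16/9*e134
second term: 6*e3 + 8/9*e12 + 27/5*e13 - e14 + 9/5*e23 + 3*e24 - 8/5*e34 - 2*e123 + 16/9*e134
Answer: -18/5


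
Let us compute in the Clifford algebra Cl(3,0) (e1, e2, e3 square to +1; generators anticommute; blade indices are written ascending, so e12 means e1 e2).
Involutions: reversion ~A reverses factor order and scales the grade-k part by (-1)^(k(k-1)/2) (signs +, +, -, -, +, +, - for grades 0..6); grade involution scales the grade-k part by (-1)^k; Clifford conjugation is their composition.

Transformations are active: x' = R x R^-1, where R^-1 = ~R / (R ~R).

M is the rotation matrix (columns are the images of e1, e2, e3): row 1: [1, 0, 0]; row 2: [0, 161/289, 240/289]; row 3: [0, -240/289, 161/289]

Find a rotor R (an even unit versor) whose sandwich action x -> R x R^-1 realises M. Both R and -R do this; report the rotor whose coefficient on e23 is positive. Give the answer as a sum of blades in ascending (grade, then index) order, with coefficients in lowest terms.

Method: write R = a + b12*e12 + b13*e13 + b23*e23 with a^2 + b12^2 + b13^2 + b23^2 = 1 (so R^-1 = ~R). Expanding the columns R e_j ~R gives tr M = 4a^2 - 1 and, from the antisymmetric part, M21 - M12 = -4a*b12, M13 - M31 = 4a*b13, M32 - M23 = -4a*b23.
Here tr M = 611/289, so a^2 = (1 + tr M)/4 = 225/289 and a = ±15/17. Taking a = 15/17: M21 - M12 = 0, M13 - M31 = 0, M32 - M23 = -480/289, giving b12 = 0, b13 = 0, b23 = 8/17, i.e. R = 15/17 + 8/17*e23.
Its e23 coefficient is already positive.
Answer: 15/17 + 8/17*e23. Uniqueness: Spin(3) -> SO(3) maps R and -R to the same rotation of trace 611/289; fixing the sign of the e23 coefficient removes the ambiguity.
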